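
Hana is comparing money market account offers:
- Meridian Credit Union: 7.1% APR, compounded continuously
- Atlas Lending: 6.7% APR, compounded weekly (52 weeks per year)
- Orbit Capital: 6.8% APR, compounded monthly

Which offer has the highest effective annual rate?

Meridian Credit Union

Meridian Credit Union: e^0.071 − 1 = 7.358%
Atlas Lending: (1 + 0.067/52)^52 − 1 = 6.925%
Orbit Capital: (1 + 0.068/12)^12 − 1 = 7.016%
The highest effective annual rate is Meridian Credit Union at 7.358%.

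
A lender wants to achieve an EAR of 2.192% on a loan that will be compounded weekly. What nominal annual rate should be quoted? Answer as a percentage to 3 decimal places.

(1 + r/52)^52 − 1 = 0.02192, so 1 + r/52 = 1.02192^(1/52).
r/52 = 0.000417, so r = 0.021688 = 2.169%.

2.169%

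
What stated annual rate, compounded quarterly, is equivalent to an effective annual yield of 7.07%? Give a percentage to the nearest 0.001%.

6.890%

(1 + r/4)^4 − 1 = 0.0707, so 1 + r/4 = 1.0707^(1/4).
r/4 = 0.017225, so r = 0.068899 = 6.890%.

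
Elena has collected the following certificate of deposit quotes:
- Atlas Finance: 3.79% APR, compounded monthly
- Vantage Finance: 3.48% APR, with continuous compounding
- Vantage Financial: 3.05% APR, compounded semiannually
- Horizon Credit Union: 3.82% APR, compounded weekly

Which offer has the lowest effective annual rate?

Atlas Finance: (1 + 0.0379/12)^12 − 1 = 3.857%
Vantage Finance: e^0.0348 − 1 = 3.541%
Vantage Financial: (1 + 0.0305/2)^2 − 1 = 3.073%
Horizon Credit Union: (1 + 0.0382/52)^52 − 1 = 3.892%
The lowest effective annual rate is Vantage Financial at 3.073%.

Vantage Financial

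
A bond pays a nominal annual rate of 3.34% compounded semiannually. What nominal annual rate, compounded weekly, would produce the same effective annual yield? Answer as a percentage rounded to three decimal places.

3.313%

EAR = (1 + 0.0334/2)^2 − 1 = 0.033679.
Solve (1 + r/52)^52 = 1.033679: r/52 = 1.033679^(1/52) − 1 = 0.000637, so r = 0.033135 = 3.313%.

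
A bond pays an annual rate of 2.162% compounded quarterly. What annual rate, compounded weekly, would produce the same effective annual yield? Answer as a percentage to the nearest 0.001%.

2.157%

EAR = (1 + 0.02162/4)^4 − 1 = 0.021796.
Solve (1 + r/52)^52 = 1.021796: r/52 = 1.021796^(1/52) − 1 = 0.000415, so r = 0.021566 = 2.157%.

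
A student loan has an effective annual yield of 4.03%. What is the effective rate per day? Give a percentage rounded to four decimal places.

0.0108%

The per-day rate i satisfies (1 + i)^365 = 1 + 0.0403.
i = 1.0403^(1/365) − 1 = 0.0001083 = 0.0108%.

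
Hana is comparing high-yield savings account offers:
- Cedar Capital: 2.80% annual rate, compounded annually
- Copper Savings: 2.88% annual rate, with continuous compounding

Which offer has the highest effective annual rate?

Copper Savings

Cedar Capital: compounded annually, EAR = 2.800%
Copper Savings: e^0.0288 − 1 = 2.922%
The highest effective annual rate is Copper Savings at 2.922%.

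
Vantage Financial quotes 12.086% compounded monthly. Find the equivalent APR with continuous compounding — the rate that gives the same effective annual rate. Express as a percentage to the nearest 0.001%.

12.026%

EAR = (1 + 0.12086/12)^12 − 1 = 0.127785.
Equivalent continuous rate: r = ln(1 + 0.127785) = 0.120255 = 12.026%.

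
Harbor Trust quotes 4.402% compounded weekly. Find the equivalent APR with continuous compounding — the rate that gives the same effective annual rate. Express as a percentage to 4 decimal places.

4.4001%

EAR = (1 + 0.04402/52)^52 − 1 = 0.044984.
Equivalent continuous rate: r = ln(1 + 0.044984) = 0.044001 = 4.4001%.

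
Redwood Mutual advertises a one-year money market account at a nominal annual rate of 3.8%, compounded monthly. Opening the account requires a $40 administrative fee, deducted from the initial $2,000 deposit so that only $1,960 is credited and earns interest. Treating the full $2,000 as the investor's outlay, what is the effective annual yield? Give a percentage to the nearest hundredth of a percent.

Value after one year: 1,960 × (1 + 0.038/12)^12 = 1,960 × 1.038669 = $2,035.79.
Effective yield on the $2,000 outlay: 2,035.79 / 2,000 − 1 = 0.017895 = 1.79%.

1.79%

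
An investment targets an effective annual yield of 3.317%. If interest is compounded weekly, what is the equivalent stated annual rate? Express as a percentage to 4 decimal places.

3.2642%

(1 + r/52)^52 − 1 = 0.03317, so 1 + r/52 = 1.03317^(1/52).
r/52 = 0.000628, so r = 0.032642 = 3.2642%.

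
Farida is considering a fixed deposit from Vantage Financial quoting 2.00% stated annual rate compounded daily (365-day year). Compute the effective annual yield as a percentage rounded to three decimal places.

2.020%

EAR = (1 + 0.0200/365)^365 − 1.
= (1 + 0.000055)^365 − 1 = 1.020201 − 1 = 2.020%.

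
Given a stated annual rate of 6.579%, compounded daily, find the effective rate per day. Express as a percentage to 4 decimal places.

0.0180%

With a nominal annual rate compounded daily, the periodic rate is the nominal rate divided by 365.
i = 0.06579 / 365 = 0.0001802 = 0.0180%.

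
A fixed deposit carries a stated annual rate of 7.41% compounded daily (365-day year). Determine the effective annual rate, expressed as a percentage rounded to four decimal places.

EAR = (1 + 0.0741/365)^365 − 1.
= 1.076906 − 1 = 7.6906%.

7.6906%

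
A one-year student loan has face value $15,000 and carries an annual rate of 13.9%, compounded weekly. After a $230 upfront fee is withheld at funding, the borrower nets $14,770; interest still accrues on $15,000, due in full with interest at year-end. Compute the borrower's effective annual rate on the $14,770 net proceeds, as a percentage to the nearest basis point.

16.68%

Amount owed after one year: 15,000 × (1 + 0.139/52)^52 = 15,000 × 1.148911 = $17,233.67.
Effective rate on net proceeds: 17,233.67 / 14,770 − 1 = 0.166802 = 16.68%.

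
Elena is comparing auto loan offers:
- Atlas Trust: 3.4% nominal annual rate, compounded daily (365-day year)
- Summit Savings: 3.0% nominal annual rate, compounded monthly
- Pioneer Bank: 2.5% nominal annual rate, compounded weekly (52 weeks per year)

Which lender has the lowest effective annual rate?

Atlas Trust: (1 + 0.034/365)^365 − 1 = 3.458%
Summit Savings: (1 + 0.030/12)^12 − 1 = 3.042%
Pioneer Bank: (1 + 0.025/52)^52 − 1 = 2.531%
The lowest effective annual rate is Pioneer Bank at 2.531%.

Pioneer Bank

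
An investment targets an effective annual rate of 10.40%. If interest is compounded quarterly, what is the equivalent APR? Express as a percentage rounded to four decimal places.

(1 + r/4)^4 − 1 = 0.1040, so 1 + r/4 = 1.1040^(1/4).
r/4 = 0.025043, so r = 0.100174 = 10.0174%.

10.0174%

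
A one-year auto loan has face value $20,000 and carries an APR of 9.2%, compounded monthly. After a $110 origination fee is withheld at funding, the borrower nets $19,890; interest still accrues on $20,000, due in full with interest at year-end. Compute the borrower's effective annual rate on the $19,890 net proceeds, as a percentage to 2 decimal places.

10.20%

Amount owed after one year: 20,000 × (1 + 0.092/12)^12 = 20,000 × 1.095980 = $21,919.60.
Effective rate on net proceeds: 21,919.60 / 19,890 − 1 = 0.102041 = 10.20%.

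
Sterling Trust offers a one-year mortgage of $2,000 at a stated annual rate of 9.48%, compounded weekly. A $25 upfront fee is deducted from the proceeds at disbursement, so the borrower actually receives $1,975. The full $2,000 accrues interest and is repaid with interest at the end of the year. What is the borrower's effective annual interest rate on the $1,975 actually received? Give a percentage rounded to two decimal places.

11.33%

Amount owed after one year: 2,000 × (1 + 0.0948/52)^52 = 2,000 × 1.099344 = $2,198.69.
Effective rate on net proceeds: 2,198.69 / 1,975 − 1 = 0.113260 = 11.33%.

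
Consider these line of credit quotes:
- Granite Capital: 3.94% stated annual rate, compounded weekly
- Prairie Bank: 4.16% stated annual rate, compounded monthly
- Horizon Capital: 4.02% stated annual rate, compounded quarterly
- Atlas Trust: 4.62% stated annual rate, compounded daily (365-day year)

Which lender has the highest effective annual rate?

Granite Capital: (1 + 0.0394/52)^52 − 1 = 4.017%
Prairie Bank: (1 + 0.0416/12)^12 − 1 = 4.240%
Horizon Capital: (1 + 0.0402/4)^4 − 1 = 4.081%
Atlas Trust: (1 + 0.0462/365)^365 − 1 = 4.728%
The highest effective annual rate is Atlas Trust at 4.728%.

Atlas Trust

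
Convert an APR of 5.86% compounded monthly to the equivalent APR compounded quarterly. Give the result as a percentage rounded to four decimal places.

EAR = (1 + 0.0586/12)^12 − 1 = 0.060200.
Solve (1 + r/4)^4 = 1.060200: r/4 = 1.060200^(1/4) − 1 = 0.014722, so r = 0.058887 = 5.8887%.

5.8887%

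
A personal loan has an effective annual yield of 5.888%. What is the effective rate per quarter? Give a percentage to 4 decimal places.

1.4406%

The per-quarter rate i satisfies (1 + i)^4 = 1 + 0.05888.
i = 1.05888^(1/4) − 1 = 0.0144057 = 1.4406%.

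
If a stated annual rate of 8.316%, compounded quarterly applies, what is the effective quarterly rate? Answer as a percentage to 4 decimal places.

With a nominal annual rate compounded quarterly, the periodic rate is the nominal rate divided by 4.
i = 0.08316 / 4 = 0.0207900 = 2.0790%.

2.0790%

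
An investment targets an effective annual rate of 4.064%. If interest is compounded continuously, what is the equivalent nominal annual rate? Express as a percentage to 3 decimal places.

Continuous: nominal r satisfies e^r − 1 = 0.04064.
r = ln(1 + 0.04064) = ln(1.04064) = 0.039836 = 3.984%.

3.984%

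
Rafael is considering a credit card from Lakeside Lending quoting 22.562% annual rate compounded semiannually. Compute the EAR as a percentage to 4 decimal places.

EAR = (1 + 0.22562/2)^2 − 1.
= (1 + 0.112810)^2 − 1 = 1.238346 − 1 = 23.8346%.

23.8346%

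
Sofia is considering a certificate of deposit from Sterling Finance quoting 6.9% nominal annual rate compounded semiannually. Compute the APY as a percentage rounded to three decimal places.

EAR = (1 + 0.069/2)^2 − 1.
= (1 + 0.034500)^2 − 1 = 1.070190 − 1 = 7.019%.

7.019%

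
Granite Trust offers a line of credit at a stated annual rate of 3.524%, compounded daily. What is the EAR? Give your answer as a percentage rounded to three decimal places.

3.587%

EAR = (1 + 0.03524/365)^365 − 1.
= 1.035867 − 1 = 3.587%.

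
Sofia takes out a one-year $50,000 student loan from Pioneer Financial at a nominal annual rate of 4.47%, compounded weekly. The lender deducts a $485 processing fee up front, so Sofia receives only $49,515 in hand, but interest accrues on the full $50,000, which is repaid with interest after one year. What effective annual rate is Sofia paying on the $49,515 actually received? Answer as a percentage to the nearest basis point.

5.59%

Amount owed after one year: 50,000 × (1 + 0.0447/52)^52 = 50,000 × 1.045694 = $52,284.70.
Effective rate on net proceeds: 52,284.70 / 49,515 − 1 = 0.055937 = 5.59%.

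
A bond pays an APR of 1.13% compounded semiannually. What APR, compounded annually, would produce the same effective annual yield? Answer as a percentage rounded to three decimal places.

EAR = (1 + 0.0113/2)^2 − 1 = 0.011332.
Compounded annually, the equivalent nominal rate is the EAR itself: 1.133%.

1.133%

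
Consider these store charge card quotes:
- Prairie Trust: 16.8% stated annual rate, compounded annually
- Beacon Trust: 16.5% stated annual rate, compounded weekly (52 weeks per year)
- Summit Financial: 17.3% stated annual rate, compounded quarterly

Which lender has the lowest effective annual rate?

Prairie Trust

Prairie Trust: compounded annually, EAR = 16.800%
Beacon Trust: (1 + 0.165/52)^52 − 1 = 17.909%
Summit Financial: (1 + 0.173/4)^4 − 1 = 18.455%
The lowest effective annual rate is Prairie Trust at 16.800%.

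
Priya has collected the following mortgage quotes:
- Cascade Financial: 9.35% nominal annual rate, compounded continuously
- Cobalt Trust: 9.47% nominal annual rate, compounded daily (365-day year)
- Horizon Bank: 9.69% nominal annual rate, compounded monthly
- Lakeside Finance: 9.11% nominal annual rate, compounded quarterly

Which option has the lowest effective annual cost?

Lakeside Finance

Cascade Financial: e^0.0935 − 1 = 9.801%
Cobalt Trust: (1 + 0.0947/365)^365 − 1 = 9.932%
Horizon Bank: (1 + 0.0969/12)^12 − 1 = 10.132%
Lakeside Finance: (1 + 0.0911/4)^4 − 1 = 9.426%
The lowest effective annual rate is Lakeside Finance at 9.426%.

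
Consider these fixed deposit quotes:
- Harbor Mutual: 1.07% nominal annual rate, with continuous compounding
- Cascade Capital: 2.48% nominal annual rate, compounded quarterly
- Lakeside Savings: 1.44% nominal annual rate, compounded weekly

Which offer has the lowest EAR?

Harbor Mutual

Harbor Mutual: e^0.0107 − 1 = 1.076%
Cascade Capital: (1 + 0.0248/4)^4 − 1 = 2.503%
Lakeside Savings: (1 + 0.0144/52)^52 − 1 = 1.450%
The lowest effective annual rate is Harbor Mutual at 1.076%.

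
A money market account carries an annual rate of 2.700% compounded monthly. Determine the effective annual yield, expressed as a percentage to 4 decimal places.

2.7337%

EAR = (1 + 0.02700/12)^12 − 1.
= (1 + 0.002250)^12 − 1 = 1.027337 − 1 = 2.7337%.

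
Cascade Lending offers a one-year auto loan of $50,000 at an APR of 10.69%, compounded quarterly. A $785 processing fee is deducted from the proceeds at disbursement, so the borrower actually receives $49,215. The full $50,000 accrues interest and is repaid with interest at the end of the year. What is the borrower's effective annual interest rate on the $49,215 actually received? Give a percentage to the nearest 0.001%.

12.899%

Amount owed after one year: 50,000 × (1 + 0.1069/4)^4 = 50,000 × 1.111262 = $55,563.11.
Effective rate on net proceeds: 55,563.11 / 49,215 − 1 = 0.128987 = 12.899%.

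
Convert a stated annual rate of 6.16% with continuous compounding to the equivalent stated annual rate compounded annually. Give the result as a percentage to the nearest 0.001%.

6.354%

EAR under continuous compounding: e^0.0616 − 1 = 0.063537.
Compounded annually, the equivalent nominal rate is the EAR itself: 6.354%.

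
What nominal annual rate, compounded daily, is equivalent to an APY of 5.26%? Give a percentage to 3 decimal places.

(1 + r/365)^365 − 1 = 0.0526, so 1 + r/365 = 1.0526^(1/365).
r/365 = 0.000140, so r = 0.051267 = 5.127%.

5.127%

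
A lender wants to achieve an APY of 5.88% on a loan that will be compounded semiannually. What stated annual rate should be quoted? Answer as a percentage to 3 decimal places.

(1 + r/2)^2 − 1 = 0.0588, so 1 + r/2 = 1.0588^(1/2).
r/2 = 0.028980, so r = 0.057960 = 5.796%.

5.796%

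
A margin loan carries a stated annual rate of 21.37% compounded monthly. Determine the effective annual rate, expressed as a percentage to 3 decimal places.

23.592%

EAR = (1 + 0.2137/12)^12 − 1.
= 1.235925 − 1 = 23.592%.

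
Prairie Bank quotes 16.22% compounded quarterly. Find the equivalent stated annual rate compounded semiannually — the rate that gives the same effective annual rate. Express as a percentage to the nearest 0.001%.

EAR = (1 + 0.1622/4)^4 − 1 = 0.172335.
Solve (1 + r/2)^2 = 1.172335: r/2 = 1.172335^(1/2) − 1 = 0.082744, so r = 0.165489 = 16.549%.

16.549%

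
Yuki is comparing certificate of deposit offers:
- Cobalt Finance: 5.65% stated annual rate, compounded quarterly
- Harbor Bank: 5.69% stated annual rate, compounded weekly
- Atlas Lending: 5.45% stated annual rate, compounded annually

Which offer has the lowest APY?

Cobalt Finance: (1 + 0.0565/4)^4 − 1 = 5.771%
Harbor Bank: (1 + 0.0569/52)^52 − 1 = 5.852%
Atlas Lending: compounded annually, EAR = 5.450%
The lowest effective annual rate is Atlas Lending at 5.450%.

Atlas Lending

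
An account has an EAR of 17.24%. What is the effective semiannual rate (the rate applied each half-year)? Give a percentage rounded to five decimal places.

The per-half-year rate i satisfies (1 + i)^2 = 1 + 0.1724.
i = 1.1724^(1/2) − 1 = 0.0827742 = 8.27742%.

8.27742%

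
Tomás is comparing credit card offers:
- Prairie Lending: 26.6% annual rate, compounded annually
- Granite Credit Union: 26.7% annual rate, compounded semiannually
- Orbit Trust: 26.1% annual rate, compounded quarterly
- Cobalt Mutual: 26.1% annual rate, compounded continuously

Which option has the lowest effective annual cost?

Prairie Lending: compounded annually, EAR = 26.600%
Granite Credit Union: (1 + 0.267/2)^2 − 1 = 28.482%
Orbit Trust: (1 + 0.261/4)^4 − 1 = 28.767%
Cobalt Mutual: e^0.261 − 1 = 29.823%
The lowest effective annual rate is Prairie Lending at 26.600%.

Prairie Lending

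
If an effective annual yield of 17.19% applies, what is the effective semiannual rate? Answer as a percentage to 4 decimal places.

The per-half-year rate i satisfies (1 + i)^2 = 1 + 0.1719.
i = 1.1719^(1/2) − 1 = 0.0825433 = 8.2543%.

8.2543%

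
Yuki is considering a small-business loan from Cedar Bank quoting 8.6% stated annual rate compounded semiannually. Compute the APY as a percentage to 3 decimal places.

EAR = (1 + 0.086/2)^2 − 1.
= (1 + 0.043000)^2 − 1 = 1.087849 − 1 = 8.785%.

8.785%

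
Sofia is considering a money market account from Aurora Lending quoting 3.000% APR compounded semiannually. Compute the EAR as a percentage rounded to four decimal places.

3.0225%

EAR = (1 + 0.03000/2)^2 − 1.
= (1 + 0.015000)^2 − 1 = 1.030225 − 1 = 3.0225%.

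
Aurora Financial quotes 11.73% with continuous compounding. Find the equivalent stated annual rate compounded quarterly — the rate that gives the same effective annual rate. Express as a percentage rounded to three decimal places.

11.904%

EAR under continuous compounding: e^0.1173 − 1 = 0.124457.
Solve (1 + r/4)^4 = 1.124457: r/4 = 1.124457^(1/4) − 1 = 0.029759, so r = 0.119037 = 11.904%.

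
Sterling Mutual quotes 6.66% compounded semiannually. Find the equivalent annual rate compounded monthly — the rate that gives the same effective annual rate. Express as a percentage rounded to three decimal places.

6.569%

EAR = (1 + 0.0666/2)^2 − 1 = 0.067709.
Solve (1 + r/12)^12 = 1.067709: r/12 = 1.067709^(1/12) − 1 = 0.005475, so r = 0.065694 = 6.569%.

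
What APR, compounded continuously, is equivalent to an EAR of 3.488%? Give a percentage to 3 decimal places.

Continuous: nominal r satisfies e^r − 1 = 0.03488.
r = ln(1 + 0.03488) = ln(1.03488) = 0.034285 = 3.429%.

3.429%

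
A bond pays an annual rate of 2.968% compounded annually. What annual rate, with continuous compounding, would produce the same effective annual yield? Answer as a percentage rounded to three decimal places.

2.925%

Compounded annually, EAR = nominal = 0.029680.
Equivalent continuous rate: r = ln(1 + 0.029680) = 0.029248 = 2.925%.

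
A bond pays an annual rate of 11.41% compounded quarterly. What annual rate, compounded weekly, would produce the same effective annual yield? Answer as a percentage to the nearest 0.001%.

EAR = (1 + 0.1141/4)^4 − 1 = 0.119076.
Solve (1 + r/52)^52 = 1.119076: r/52 = 1.119076^(1/52) − 1 = 0.002166, so r = 0.112625 = 11.262%.

11.262%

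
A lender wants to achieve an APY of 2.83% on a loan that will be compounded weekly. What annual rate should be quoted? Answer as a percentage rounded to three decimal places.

2.791%

(1 + r/52)^52 − 1 = 0.0283, so 1 + r/52 = 1.0283^(1/52).
r/52 = 0.000537, so r = 0.027914 = 2.791%.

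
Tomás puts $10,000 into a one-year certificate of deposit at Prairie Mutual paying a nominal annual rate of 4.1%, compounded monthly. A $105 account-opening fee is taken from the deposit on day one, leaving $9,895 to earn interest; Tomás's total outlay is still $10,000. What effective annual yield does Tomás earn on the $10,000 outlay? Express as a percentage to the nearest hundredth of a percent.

Value after one year: 9,895 × (1 + 0.041/12)^12 = 9,895 × 1.041779 = $10,308.41.
Effective yield on the $10,000 outlay: 10,308.41 / 10,000 − 1 = 0.030841 = 3.08%.

3.08%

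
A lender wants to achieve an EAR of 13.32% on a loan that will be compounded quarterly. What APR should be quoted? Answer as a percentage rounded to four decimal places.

12.7021%

(1 + r/4)^4 − 1 = 0.1332, so 1 + r/4 = 1.1332^(1/4).
r/4 = 0.031755, so r = 0.127021 = 12.7021%.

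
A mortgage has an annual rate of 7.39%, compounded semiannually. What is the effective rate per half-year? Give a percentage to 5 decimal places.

With a nominal annual rate compounded semiannually, the periodic rate is the nominal rate divided by 2.
i = 0.0739 / 2 = 0.0369500 = 3.69500%.

3.69500%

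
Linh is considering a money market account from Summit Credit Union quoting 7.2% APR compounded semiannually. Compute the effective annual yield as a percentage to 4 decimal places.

EAR = (1 + 0.072/2)^2 − 1.
= (1 + 0.036000)^2 − 1 = 1.073296 − 1 = 7.3296%.

7.3296%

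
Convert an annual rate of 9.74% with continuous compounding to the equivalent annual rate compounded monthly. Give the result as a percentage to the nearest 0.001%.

EAR under continuous compounding: e^0.0974 − 1 = 0.102301.
Solve (1 + r/12)^12 = 1.102301: r/12 = 1.102301^(1/12) − 1 = 0.008150, so r = 0.097796 = 9.780%.

9.780%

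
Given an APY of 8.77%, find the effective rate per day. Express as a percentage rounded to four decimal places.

The per-day rate i satisfies (1 + i)^365 = 1 + 0.0877.
i = 1.0877^(1/365) − 1 = 0.0002303 = 0.0230%.

0.0230%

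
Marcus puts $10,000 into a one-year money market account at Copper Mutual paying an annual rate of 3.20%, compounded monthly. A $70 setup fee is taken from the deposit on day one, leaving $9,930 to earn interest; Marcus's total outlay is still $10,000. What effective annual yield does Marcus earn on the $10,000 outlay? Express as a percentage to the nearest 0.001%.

Value after one year: 9,930 × (1 + 0.0320/12)^12 = 9,930 × 1.032474 = $10,252.46.
Effective yield on the $10,000 outlay: 10,252.46 / 10,000 − 1 = 0.025246 = 2.525%.

2.525%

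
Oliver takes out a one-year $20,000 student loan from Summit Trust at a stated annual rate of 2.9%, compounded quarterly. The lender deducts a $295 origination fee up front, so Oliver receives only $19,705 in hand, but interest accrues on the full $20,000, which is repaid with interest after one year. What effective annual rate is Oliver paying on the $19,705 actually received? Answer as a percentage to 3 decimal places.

4.473%

Amount owed after one year: 20,000 × (1 + 0.029/4)^4 = 20,000 × 1.029317 = $20,586.34.
Effective rate on net proceeds: 20,586.34 / 19,705 − 1 = 0.044727 = 4.473%.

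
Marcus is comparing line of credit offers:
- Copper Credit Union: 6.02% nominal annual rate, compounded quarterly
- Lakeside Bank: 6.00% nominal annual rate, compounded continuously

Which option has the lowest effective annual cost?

Copper Credit Union: (1 + 0.0602/4)^4 − 1 = 6.157%
Lakeside Bank: e^0.0600 − 1 = 6.184%
The lowest effective annual rate is Copper Credit Union at 6.157%.

Copper Credit Union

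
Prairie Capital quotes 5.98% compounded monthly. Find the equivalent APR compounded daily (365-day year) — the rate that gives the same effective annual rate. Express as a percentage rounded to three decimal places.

EAR = (1 + 0.0598/12)^12 − 1 = 0.061467.
Solve (1 + r/365)^365 = 1.061467: r/365 = 1.061467^(1/365) − 1 = 0.000163, so r = 0.059656 = 5.966%.

5.966%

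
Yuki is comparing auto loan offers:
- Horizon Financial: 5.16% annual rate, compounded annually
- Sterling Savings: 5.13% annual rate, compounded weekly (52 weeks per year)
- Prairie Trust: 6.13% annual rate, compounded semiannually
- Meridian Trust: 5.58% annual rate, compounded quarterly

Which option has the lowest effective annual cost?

Horizon Financial: compounded annually, EAR = 5.160%
Sterling Savings: (1 + 0.0513/52)^52 − 1 = 5.261%
Prairie Trust: (1 + 0.0613/2)^2 − 1 = 6.224%
Meridian Trust: (1 + 0.0558/4)^4 − 1 = 5.698%
The lowest effective annual rate is Horizon Financial at 5.160%.

Horizon Financial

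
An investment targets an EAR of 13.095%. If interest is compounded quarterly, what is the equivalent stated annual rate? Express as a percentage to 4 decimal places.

12.4970%

(1 + r/4)^4 − 1 = 0.13095, so 1 + r/4 = 1.13095^(1/4).
r/4 = 0.031243, so r = 0.124970 = 12.4970%.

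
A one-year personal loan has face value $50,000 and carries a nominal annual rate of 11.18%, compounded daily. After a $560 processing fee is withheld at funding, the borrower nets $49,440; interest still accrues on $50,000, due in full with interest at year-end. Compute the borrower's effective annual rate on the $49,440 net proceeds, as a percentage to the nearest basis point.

13.09%

Amount owed after one year: 50,000 × (1 + 0.1118/365)^365 = 50,000 × 1.118270 = $55,913.50.
Effective rate on net proceeds: 55,913.50 / 49,440 − 1 = 0.130937 = 13.09%.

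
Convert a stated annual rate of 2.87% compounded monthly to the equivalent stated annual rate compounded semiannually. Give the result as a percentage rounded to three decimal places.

EAR = (1 + 0.0287/12)^12 − 1 = 0.029081.
Solve (1 + r/2)^2 = 1.029081: r/2 = 1.029081^(1/2) − 1 = 0.014436, so r = 0.028872 = 2.887%.

2.887%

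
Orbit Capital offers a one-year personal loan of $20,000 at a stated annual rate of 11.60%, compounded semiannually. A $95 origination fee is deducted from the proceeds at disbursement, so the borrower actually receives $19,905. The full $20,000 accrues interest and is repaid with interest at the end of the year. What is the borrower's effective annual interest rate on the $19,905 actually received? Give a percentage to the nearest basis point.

12.47%

Amount owed after one year: 20,000 × (1 + 0.1160/2)^2 = 20,000 × 1.119364 = $22,387.28.
Effective rate on net proceeds: 22,387.28 / 19,905 − 1 = 0.124706 = 12.47%.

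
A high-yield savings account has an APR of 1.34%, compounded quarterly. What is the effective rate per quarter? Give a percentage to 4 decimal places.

0.3350%

With a nominal annual rate compounded quarterly, the periodic rate is the nominal rate divided by 4.
i = 0.0134 / 4 = 0.0033500 = 0.3350%.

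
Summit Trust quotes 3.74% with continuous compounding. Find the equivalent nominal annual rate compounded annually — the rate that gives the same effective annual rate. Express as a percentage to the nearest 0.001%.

EAR under continuous compounding: e^0.0374 − 1 = 0.038108.
Compounded annually, the equivalent nominal rate is the EAR itself: 3.811%.

3.811%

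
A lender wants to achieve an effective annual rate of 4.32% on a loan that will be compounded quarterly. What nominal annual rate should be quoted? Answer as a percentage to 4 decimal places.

(1 + r/4)^4 − 1 = 0.0432, so 1 + r/4 = 1.0432^(1/4).
r/4 = 0.010629, so r = 0.042517 = 4.2517%.

4.2517%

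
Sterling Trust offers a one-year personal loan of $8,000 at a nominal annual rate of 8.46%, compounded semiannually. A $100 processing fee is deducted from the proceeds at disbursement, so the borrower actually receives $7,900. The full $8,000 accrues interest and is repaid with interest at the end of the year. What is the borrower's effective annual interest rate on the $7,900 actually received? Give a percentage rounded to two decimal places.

Amount owed after one year: 8,000 × (1 + 0.0846/2)^2 = 8,000 × 1.086389 = $8,691.11.
Effective rate on net proceeds: 8,691.11 / 7,900 − 1 = 0.100141 = 10.01%.

10.01%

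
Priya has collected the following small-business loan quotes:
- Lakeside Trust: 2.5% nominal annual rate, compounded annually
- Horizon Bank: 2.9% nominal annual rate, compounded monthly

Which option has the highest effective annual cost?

Horizon Bank

Lakeside Trust: compounded annually, EAR = 2.500%
Horizon Bank: (1 + 0.029/12)^12 − 1 = 2.939%
The highest effective annual rate is Horizon Bank at 2.939%.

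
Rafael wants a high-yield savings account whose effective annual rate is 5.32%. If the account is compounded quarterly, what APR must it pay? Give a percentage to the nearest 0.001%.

(1 + r/4)^4 − 1 = 0.0532, so 1 + r/4 = 1.0532^(1/4).
r/4 = 0.013043, so r = 0.052170 = 5.217%.

5.217%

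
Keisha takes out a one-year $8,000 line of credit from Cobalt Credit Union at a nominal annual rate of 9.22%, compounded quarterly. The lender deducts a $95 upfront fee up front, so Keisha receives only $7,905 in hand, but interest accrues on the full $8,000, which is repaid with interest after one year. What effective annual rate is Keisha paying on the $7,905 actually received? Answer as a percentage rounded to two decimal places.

Amount owed after one year: 8,000 × (1 + 0.0922/4)^4 = 8,000 × 1.095437 = $8,763.50.
Effective rate on net proceeds: 8,763.50 / 7,905 − 1 = 0.108602 = 10.86%.

10.86%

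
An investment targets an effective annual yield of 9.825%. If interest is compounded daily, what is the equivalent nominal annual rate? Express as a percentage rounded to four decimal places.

9.3730%

(1 + r/365)^365 − 1 = 0.09825, so 1 + r/365 = 1.09825^(1/365).
r/365 = 0.000257, so r = 0.093730 = 9.3730%.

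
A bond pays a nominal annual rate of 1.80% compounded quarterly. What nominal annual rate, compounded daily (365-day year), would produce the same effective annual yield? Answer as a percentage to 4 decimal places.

EAR = (1 + 0.0180/4)^4 − 1 = 0.018122.
Solve (1 + r/365)^365 = 1.018122: r/365 = 1.018122^(1/365) − 1 = 0.000049, so r = 0.017960 = 1.7960%.

1.7960%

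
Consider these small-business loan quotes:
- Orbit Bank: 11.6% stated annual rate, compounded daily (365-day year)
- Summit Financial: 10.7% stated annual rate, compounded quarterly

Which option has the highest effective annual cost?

Orbit Bank: (1 + 0.116/365)^365 − 1 = 12.298%
Summit Financial: (1 + 0.107/4)^4 − 1 = 11.137%
The highest effective annual rate is Orbit Bank at 12.298%.

Orbit Bank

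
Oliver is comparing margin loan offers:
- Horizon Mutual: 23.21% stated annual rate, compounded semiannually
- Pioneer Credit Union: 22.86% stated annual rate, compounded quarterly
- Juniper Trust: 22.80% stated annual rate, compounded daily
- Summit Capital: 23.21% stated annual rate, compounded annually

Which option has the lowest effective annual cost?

Summit Capital

Horizon Mutual: (1 + 0.2321/2)^2 − 1 = 24.557%
Pioneer Credit Union: (1 + 0.2286/4)^4 − 1 = 24.895%
Juniper Trust: (1 + 0.2280/365)^365 − 1 = 25.600%
Summit Capital: compounded annually, EAR = 23.210%
The lowest effective annual rate is Summit Capital at 23.210%.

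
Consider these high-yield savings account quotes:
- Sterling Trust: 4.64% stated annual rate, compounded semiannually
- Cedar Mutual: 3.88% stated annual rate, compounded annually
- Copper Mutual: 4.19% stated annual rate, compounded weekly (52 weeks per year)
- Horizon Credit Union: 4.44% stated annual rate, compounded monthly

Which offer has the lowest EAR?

Sterling Trust: (1 + 0.0464/2)^2 − 1 = 4.694%
Cedar Mutual: compounded annually, EAR = 3.880%
Copper Mutual: (1 + 0.0419/52)^52 − 1 = 4.277%
Horizon Credit Union: (1 + 0.0444/12)^12 − 1 = 4.531%
The lowest effective annual rate is Cedar Mutual at 3.880%.

Cedar Mutual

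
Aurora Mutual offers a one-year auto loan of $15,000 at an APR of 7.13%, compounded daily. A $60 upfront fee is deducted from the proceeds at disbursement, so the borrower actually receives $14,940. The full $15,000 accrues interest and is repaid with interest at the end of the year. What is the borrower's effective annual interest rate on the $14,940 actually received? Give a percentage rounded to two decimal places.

Amount owed after one year: 15,000 × (1 + 0.0713/365)^365 = 15,000 × 1.073896 = $16,108.44.
Effective rate on net proceeds: 16,108.44 / 14,940 − 1 = 0.078209 = 7.82%.

7.82%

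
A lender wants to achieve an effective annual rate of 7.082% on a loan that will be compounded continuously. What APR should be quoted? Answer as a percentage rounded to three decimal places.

Continuous: nominal r satisfies e^r − 1 = 0.07082.
r = ln(1 + 0.07082) = ln(1.07082) = 0.068425 = 6.842%.

6.842%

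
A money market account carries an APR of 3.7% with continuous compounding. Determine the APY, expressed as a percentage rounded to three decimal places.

3.769%

With continuous compounding, EAR = e^0.037 − 1.
e^0.037 = 1.037693, so EAR = 0.037693 = 3.769%.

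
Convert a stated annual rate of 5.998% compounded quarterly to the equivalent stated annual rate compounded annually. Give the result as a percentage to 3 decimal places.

6.134%

EAR = (1 + 0.05998/4)^4 − 1 = 0.061343.
Compounded annually, the equivalent nominal rate is the EAR itself: 6.134%.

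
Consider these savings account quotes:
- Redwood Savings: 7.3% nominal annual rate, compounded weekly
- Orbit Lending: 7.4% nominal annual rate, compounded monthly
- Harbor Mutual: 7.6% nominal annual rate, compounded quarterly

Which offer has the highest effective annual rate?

Redwood Savings: (1 + 0.073/52)^52 − 1 = 7.568%
Orbit Lending: (1 + 0.074/12)^12 − 1 = 7.656%
Harbor Mutual: (1 + 0.076/4)^4 − 1 = 7.819%
The highest effective annual rate is Harbor Mutual at 7.819%.

Harbor Mutual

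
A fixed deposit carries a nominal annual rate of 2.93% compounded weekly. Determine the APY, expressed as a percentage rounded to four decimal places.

EAR = (1 + 0.0293/52)^52 − 1.
= 1.029725 − 1 = 2.9725%.

2.9725%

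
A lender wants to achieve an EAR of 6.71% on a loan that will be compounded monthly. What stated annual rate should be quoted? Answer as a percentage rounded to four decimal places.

6.5121%

(1 + r/12)^12 − 1 = 0.0671, so 1 + r/12 = 1.0671^(1/12).
r/12 = 0.005427, so r = 0.065121 = 6.5121%.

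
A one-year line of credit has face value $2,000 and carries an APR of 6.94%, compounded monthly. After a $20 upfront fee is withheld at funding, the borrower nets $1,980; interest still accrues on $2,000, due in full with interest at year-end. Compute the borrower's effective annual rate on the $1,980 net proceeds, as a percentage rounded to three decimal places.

Amount owed after one year: 2,000 × (1 + 0.0694/12)^12 = 2,000 × 1.071651 = $2,143.30.
Effective rate on net proceeds: 2,143.30 / 1,980 − 1 = 0.082475 = 8.248%.

8.248%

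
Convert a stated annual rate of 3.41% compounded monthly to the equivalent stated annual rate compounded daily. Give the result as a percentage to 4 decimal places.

3.4053%

EAR = (1 + 0.0341/12)^12 − 1 = 0.034638.
Solve (1 + r/365)^365 = 1.034638: r/365 = 1.034638^(1/365) − 1 = 0.000093, so r = 0.034053 = 3.4053%.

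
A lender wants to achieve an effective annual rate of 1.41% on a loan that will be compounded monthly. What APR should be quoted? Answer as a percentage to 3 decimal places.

(1 + r/12)^12 − 1 = 0.0141, so 1 + r/12 = 1.0141^(1/12).
r/12 = 0.001167, so r = 0.014010 = 1.401%.

1.401%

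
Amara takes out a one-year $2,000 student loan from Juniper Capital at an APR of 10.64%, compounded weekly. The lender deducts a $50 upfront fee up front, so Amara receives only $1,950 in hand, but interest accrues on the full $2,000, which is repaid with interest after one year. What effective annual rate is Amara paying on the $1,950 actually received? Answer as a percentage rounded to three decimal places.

Amount owed after one year: 2,000 × (1 + 0.1064/52)^52 = 2,000 × 1.112146 = $2,224.29.
Effective rate on net proceeds: 2,224.29 / 1,950 − 1 = 0.140662 = 14.066%.

14.066%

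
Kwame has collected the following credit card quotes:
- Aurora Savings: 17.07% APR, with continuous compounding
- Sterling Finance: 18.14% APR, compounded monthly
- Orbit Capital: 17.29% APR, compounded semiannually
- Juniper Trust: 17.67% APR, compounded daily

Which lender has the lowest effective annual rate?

Orbit Capital

Aurora Savings: e^0.1707 − 1 = 18.613%
Sterling Finance: (1 + 0.1814/12)^12 − 1 = 19.727%
Orbit Capital: (1 + 0.1729/2)^2 − 1 = 18.037%
Juniper Trust: (1 + 0.1767/365)^365 − 1 = 19.322%
The lowest effective annual rate is Orbit Capital at 18.037%.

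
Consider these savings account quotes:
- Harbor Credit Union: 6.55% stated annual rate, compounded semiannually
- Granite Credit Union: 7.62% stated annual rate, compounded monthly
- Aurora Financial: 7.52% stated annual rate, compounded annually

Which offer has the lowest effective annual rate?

Harbor Credit Union

Harbor Credit Union: (1 + 0.0655/2)^2 − 1 = 6.657%
Granite Credit Union: (1 + 0.0762/12)^12 − 1 = 7.892%
Aurora Financial: compounded annually, EAR = 7.520%
The lowest effective annual rate is Harbor Credit Union at 6.657%.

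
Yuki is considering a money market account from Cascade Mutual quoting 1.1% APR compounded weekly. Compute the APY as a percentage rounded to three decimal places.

EAR = (1 + 0.011/52)^52 − 1.
= 1.011060 − 1 = 1.106%.

1.106%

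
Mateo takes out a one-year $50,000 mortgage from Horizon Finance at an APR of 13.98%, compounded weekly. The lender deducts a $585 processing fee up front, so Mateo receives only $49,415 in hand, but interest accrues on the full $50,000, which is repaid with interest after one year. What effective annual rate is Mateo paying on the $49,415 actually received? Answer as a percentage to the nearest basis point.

16.34%

Amount owed after one year: 50,000 × (1 + 0.1398/52)^52 = 50,000 × 1.149828 = $57,491.40.
Effective rate on net proceeds: 57,491.40 / 49,415 − 1 = 0.163440 = 16.34%.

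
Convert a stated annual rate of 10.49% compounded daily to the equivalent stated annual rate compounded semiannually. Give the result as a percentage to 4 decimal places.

10.7684%

EAR = (1 + 0.1049/365)^365 − 1 = 0.110583.
Solve (1 + r/2)^2 = 1.110583: r/2 = 1.110583^(1/2) − 1 = 0.053842, so r = 0.107684 = 10.7684%.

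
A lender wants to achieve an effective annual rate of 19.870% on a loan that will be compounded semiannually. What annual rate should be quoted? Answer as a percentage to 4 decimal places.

(1 + r/2)^2 − 1 = 0.19870, so 1 + r/2 = 1.19870^(1/2).
r/2 = 0.094852, so r = 0.189703 = 18.9703%.

18.9703%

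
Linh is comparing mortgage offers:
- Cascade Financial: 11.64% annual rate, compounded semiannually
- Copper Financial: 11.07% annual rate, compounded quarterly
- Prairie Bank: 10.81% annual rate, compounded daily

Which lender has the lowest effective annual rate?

Cascade Financial: (1 + 0.1164/2)^2 − 1 = 11.979%
Copper Financial: (1 + 0.1107/4)^4 − 1 = 11.538%
Prairie Bank: (1 + 0.1081/365)^365 − 1 = 11.414%
The lowest effective annual rate is Prairie Bank at 11.414%.

Prairie Bank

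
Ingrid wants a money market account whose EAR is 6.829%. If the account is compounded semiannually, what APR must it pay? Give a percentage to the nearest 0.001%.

(1 + r/2)^2 − 1 = 0.06829, so 1 + r/2 = 1.06829^(1/2).
r/2 = 0.033581, so r = 0.067162 = 6.716%.

6.716%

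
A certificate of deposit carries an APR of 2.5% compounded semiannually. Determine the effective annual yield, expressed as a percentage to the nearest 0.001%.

EAR = (1 + 0.025/2)^2 − 1.
= 1.025156 − 1 = 2.516%.

2.516%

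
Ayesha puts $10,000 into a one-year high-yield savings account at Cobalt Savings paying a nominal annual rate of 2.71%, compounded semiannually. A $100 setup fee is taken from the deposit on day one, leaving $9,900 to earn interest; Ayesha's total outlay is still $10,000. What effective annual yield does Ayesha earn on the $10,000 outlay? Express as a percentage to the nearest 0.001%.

Value after one year: 9,900 × (1 + 0.0271/2)^2 = 9,900 × 1.027284 = $10,170.11.
Effective yield on the $10,000 outlay: 10,170.11 / 10,000 − 1 = 0.017011 = 1.701%.

1.701%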